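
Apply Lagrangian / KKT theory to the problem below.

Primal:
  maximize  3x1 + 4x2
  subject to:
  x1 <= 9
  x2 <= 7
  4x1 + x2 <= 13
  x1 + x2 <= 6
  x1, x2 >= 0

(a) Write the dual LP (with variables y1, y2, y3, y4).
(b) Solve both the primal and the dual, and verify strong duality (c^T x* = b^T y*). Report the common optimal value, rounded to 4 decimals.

The standard primal-dual pair for 'max c^T x s.t. A x <= b, x >= 0' is:
  Dual:  min b^T y  s.t.  A^T y >= c,  y >= 0.

So the dual LP is:
  minimize  9y1 + 7y2 + 13y3 + 6y4
  subject to:
    y1 + 4y3 + y4 >= 3
    y2 + y3 + y4 >= 4
    y1, y2, y3, y4 >= 0

Solving the primal: x* = (0, 6).
  primal value c^T x* = 24.
Solving the dual: y* = (0, 0, 0, 4).
  dual value b^T y* = 24.
Strong duality: c^T x* = b^T y*. Confirmed.

24


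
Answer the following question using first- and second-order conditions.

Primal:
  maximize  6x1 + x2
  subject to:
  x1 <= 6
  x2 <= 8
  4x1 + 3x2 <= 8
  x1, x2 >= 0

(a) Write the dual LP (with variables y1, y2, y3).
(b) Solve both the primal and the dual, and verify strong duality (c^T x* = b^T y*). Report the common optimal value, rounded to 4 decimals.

The standard primal-dual pair for 'max c^T x s.t. A x <= b, x >= 0' is:
  Dual:  min b^T y  s.t.  A^T y >= c,  y >= 0.

So the dual LP is:
  minimize  6y1 + 8y2 + 8y3
  subject to:
    y1 + 4y3 >= 6
    y2 + 3y3 >= 1
    y1, y2, y3 >= 0

Solving the primal: x* = (2, 0).
  primal value c^T x* = 12.
Solving the dual: y* = (0, 0, 1.5).
  dual value b^T y* = 12.
Strong duality: c^T x* = b^T y*. Confirmed.

12


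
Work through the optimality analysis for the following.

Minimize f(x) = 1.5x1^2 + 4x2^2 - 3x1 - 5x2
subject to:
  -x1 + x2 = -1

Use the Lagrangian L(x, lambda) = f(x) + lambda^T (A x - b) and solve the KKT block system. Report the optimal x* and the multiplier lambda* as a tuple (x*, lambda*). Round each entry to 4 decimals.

Form the Lagrangian:
  L(x, lambda) = (1/2) x^T Q x + c^T x + lambda^T (A x - b)
Stationarity (grad_x L = 0): Q x + c + A^T lambda = 0.
Primal feasibility: A x = b.

This gives the KKT block system:
  [ Q   A^T ] [ x     ]   [-c ]
  [ A    0  ] [ lambda ] = [ b ]

Solving the linear system:
  x*      = (1.4545, 0.4545)
  lambda* = (1.3636)
  f(x*)   = -2.6364

x* = (1.4545, 0.4545), lambda* = (1.3636)


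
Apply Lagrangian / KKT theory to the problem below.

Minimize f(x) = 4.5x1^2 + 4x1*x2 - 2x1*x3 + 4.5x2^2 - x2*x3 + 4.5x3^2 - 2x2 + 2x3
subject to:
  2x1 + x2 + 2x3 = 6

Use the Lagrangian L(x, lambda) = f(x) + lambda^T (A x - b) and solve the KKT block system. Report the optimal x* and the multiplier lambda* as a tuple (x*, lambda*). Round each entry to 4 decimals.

Form the Lagrangian:
  L(x, lambda) = (1/2) x^T Q x + c^T x + lambda^T (A x - b)
Stationarity (grad_x L = 0): Q x + c + A^T lambda = 0.
Primal feasibility: A x = b.

This gives the KKT block system:
  [ Q   A^T ] [ x     ]   [-c ]
  [ A    0  ] [ lambda ] = [ b ]

Solving the linear system:
  x*      = (1.4066, 0.3862, 1.4003)
  lambda* = (-5.7017)
  f(x*)   = 18.1193

x* = (1.4066, 0.3862, 1.4003), lambda* = (-5.7017)


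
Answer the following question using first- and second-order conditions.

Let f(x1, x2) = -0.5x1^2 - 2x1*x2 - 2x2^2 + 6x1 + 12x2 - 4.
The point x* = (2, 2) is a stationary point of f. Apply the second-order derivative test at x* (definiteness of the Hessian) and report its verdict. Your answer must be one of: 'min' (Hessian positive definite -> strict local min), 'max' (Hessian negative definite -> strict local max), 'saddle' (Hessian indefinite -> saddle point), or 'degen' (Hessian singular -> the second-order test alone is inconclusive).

Compute the Hessian H = grad^2 f:
  H = [[-1, -2], [-2, -4]]
Verify stationarity: grad f(x*) = H x* + g = (0, 0).
Eigenvalues of H: -5, 0.
H has a zero eigenvalue (singular; negative semidefinite but not definite), so H is neither positive definite, negative definite, nor indefinite. The second-order test alone is inconclusive -> degen.
(Indeed, f is constant along the null direction of H through x*, so x* is not a strict local extremum.)

degen


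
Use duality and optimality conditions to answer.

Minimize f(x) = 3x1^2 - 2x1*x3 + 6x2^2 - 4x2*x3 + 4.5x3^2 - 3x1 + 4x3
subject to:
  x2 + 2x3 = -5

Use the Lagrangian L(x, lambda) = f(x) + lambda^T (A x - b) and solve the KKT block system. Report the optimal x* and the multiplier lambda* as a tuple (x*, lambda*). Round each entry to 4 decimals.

Form the Lagrangian:
  L(x, lambda) = (1/2) x^T Q x + c^T x + lambda^T (A x - b)
Stationarity (grad_x L = 0): Q x + c + A^T lambda = 0.
Primal feasibility: A x = b.

This gives the KKT block system:
  [ Q   A^T ] [ x     ]   [-c ]
  [ A    0  ] [ lambda ] = [ b ]

Solving the linear system:
  x*      = (-0.159, -1.0461, -1.977)
  lambda* = (4.6452)
  f(x*)   = 7.8975

x* = (-0.159, -1.0461, -1.977), lambda* = (4.6452)


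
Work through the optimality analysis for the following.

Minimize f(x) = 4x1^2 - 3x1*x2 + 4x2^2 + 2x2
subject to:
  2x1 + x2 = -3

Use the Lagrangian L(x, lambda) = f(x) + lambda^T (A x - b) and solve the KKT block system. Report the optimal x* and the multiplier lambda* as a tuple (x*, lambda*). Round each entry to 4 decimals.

Form the Lagrangian:
  L(x, lambda) = (1/2) x^T Q x + c^T x + lambda^T (A x - b)
Stationarity (grad_x L = 0): Q x + c + A^T lambda = 0.
Primal feasibility: A x = b.

This gives the KKT block system:
  [ Q   A^T ] [ x     ]   [-c ]
  [ A    0  ] [ lambda ] = [ b ]

Solving the linear system:
  x*      = (-1.0192, -0.9615)
  lambda* = (2.6346)
  f(x*)   = 2.9904

x* = (-1.0192, -0.9615), lambda* = (2.6346)


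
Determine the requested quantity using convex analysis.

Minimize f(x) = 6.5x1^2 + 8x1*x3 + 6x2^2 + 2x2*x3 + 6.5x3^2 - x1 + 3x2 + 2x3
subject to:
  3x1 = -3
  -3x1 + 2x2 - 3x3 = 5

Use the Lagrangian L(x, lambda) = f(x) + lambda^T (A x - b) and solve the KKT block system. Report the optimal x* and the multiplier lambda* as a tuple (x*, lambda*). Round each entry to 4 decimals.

Form the Lagrangian:
  L(x, lambda) = (1/2) x^T Q x + c^T x + lambda^T (A x - b)
Stationarity (grad_x L = 0): Q x + c + A^T lambda = 0.
Primal feasibility: A x = b.

This gives the KKT block system:
  [ Q   A^T ] [ x     ]   [-c ]
  [ A    0  ] [ lambda ] = [ b ]

Solving the linear system:
  x*      = (-1, 0.3967, -0.4022)
  lambda* = (2.2609, -3.4783)
  f(x*)   = 12.7799

x* = (-1, 0.3967, -0.4022), lambda* = (2.2609, -3.4783)


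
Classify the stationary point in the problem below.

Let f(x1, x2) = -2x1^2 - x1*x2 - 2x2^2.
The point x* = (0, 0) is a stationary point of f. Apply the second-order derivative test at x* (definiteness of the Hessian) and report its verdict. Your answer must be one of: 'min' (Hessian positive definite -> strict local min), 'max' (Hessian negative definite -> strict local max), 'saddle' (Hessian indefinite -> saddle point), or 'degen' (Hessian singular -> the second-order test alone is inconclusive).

Compute the Hessian H = grad^2 f:
  H = [[-4, -1], [-1, -4]]
Verify stationarity: grad f(x*) = H x* + g = (0, 0).
Eigenvalues of H: -5, -3.
Both eigenvalues < 0, so H is negative definite -> x* is a strict local max.

max


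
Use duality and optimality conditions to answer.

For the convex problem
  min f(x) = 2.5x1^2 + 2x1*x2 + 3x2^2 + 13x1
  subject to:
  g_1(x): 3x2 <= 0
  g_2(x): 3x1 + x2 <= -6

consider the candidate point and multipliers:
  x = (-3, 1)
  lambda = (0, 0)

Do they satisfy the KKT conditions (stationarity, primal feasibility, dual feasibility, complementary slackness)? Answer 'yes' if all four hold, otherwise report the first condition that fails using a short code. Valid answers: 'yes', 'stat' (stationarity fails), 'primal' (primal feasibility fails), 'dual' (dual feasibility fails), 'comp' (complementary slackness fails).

Gradient of f: grad f(x) = Q x + c = (0, 0)
Constraint values g_i(x) = a_i^T x - b_i:
  g_1((-3, 1)) = 3
  g_2((-3, 1)) = -2
Stationarity residual: grad f(x) + sum_i lambda_i a_i = (0, 0)
  -> stationarity OK
Primal feasibility (all g_i <= 0): FAILS
Dual feasibility (all lambda_i >= 0): OK
Complementary slackness (lambda_i * g_i(x) = 0 for all i): OK

Verdict: the first failing condition is primal_feasibility -> primal.

primal


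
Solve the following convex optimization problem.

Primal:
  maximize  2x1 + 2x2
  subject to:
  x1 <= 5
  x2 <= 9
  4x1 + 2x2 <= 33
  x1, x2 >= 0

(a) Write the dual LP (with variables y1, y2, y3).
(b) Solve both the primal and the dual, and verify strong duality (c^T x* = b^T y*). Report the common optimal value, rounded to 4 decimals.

The standard primal-dual pair for 'max c^T x s.t. A x <= b, x >= 0' is:
  Dual:  min b^T y  s.t.  A^T y >= c,  y >= 0.

So the dual LP is:
  minimize  5y1 + 9y2 + 33y3
  subject to:
    y1 + 4y3 >= 2
    y2 + 2y3 >= 2
    y1, y2, y3 >= 0

Solving the primal: x* = (3.75, 9).
  primal value c^T x* = 25.5.
Solving the dual: y* = (0, 1, 0.5).
  dual value b^T y* = 25.5.
Strong duality: c^T x* = b^T y*. Confirmed.

25.5


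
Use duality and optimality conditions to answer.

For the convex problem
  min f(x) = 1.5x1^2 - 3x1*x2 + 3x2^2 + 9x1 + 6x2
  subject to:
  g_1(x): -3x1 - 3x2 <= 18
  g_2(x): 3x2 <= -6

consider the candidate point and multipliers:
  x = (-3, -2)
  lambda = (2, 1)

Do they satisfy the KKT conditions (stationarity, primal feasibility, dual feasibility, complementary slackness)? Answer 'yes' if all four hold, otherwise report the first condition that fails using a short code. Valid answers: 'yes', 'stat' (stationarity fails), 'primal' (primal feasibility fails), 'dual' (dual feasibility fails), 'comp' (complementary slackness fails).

Gradient of f: grad f(x) = Q x + c = (6, 3)
Constraint values g_i(x) = a_i^T x - b_i:
  g_1((-3, -2)) = -3
  g_2((-3, -2)) = 0
Stationarity residual: grad f(x) + sum_i lambda_i a_i = (0, 0)
  -> stationarity OK
Primal feasibility (all g_i <= 0): OK
Dual feasibility (all lambda_i >= 0): OK
Complementary slackness (lambda_i * g_i(x) = 0 for all i): FAILS

Verdict: the first failing condition is complementary_slackness -> comp.

comp


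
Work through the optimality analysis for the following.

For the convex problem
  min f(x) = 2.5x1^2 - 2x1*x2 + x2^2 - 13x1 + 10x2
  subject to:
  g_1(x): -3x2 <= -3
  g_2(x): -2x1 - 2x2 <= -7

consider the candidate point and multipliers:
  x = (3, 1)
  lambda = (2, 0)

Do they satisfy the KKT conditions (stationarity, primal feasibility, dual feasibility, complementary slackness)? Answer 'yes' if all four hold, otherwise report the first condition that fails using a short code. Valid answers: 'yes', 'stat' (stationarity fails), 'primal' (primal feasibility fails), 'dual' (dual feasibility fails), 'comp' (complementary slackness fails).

Gradient of f: grad f(x) = Q x + c = (0, 6)
Constraint values g_i(x) = a_i^T x - b_i:
  g_1((3, 1)) = 0
  g_2((3, 1)) = -1
Stationarity residual: grad f(x) + sum_i lambda_i a_i = (0, 0)
  -> stationarity OK
Primal feasibility (all g_i <= 0): OK
Dual feasibility (all lambda_i >= 0): OK
Complementary slackness (lambda_i * g_i(x) = 0 for all i): OK

Verdict: yes, KKT holds.

yes


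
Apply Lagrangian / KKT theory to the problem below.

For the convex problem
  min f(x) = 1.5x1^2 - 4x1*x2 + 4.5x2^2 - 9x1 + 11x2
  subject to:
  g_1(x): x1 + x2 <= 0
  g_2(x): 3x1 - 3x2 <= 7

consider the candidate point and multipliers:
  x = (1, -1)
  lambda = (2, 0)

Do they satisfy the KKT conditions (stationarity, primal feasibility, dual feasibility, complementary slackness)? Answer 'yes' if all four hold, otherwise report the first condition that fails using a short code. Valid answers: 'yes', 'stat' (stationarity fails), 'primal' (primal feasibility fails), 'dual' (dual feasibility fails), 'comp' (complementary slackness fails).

Gradient of f: grad f(x) = Q x + c = (-2, -2)
Constraint values g_i(x) = a_i^T x - b_i:
  g_1((1, -1)) = 0
  g_2((1, -1)) = -1
Stationarity residual: grad f(x) + sum_i lambda_i a_i = (0, 0)
  -> stationarity OK
Primal feasibility (all g_i <= 0): OK
Dual feasibility (all lambda_i >= 0): OK
Complementary slackness (lambda_i * g_i(x) = 0 for all i): OK

Verdict: yes, KKT holds.

yes


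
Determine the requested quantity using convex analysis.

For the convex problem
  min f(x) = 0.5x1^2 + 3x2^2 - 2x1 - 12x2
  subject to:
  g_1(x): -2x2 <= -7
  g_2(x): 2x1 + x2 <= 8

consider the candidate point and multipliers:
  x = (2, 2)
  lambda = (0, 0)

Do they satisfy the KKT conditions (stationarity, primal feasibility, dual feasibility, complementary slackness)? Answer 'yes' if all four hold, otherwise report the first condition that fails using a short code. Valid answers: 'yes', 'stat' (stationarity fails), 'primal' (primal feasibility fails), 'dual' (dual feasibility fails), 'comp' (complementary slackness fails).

Gradient of f: grad f(x) = Q x + c = (0, 0)
Constraint values g_i(x) = a_i^T x - b_i:
  g_1((2, 2)) = 3
  g_2((2, 2)) = -2
Stationarity residual: grad f(x) + sum_i lambda_i a_i = (0, 0)
  -> stationarity OK
Primal feasibility (all g_i <= 0): FAILS
Dual feasibility (all lambda_i >= 0): OK
Complementary slackness (lambda_i * g_i(x) = 0 for all i): OK

Verdict: the first failing condition is primal_feasibility -> primal.

primal


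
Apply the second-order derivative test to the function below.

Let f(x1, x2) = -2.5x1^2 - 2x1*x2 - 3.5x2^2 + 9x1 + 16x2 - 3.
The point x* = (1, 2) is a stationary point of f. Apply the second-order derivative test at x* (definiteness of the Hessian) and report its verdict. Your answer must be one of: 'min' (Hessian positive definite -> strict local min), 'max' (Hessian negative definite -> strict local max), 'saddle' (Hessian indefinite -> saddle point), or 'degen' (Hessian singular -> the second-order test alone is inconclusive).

Compute the Hessian H = grad^2 f:
  H = [[-5, -2], [-2, -7]]
Verify stationarity: grad f(x*) = H x* + g = (0, 0).
Eigenvalues of H: -8.2361, -3.7639.
Both eigenvalues < 0, so H is negative definite -> x* is a strict local max.

max


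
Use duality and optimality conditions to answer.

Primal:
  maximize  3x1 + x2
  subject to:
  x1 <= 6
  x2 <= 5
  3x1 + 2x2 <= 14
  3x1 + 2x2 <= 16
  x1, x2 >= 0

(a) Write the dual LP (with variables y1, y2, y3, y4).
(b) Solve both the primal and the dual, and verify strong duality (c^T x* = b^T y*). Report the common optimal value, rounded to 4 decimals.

The standard primal-dual pair for 'max c^T x s.t. A x <= b, x >= 0' is:
  Dual:  min b^T y  s.t.  A^T y >= c,  y >= 0.

So the dual LP is:
  minimize  6y1 + 5y2 + 14y3 + 16y4
  subject to:
    y1 + 3y3 + 3y4 >= 3
    y2 + 2y3 + 2y4 >= 1
    y1, y2, y3, y4 >= 0

Solving the primal: x* = (4.6667, 0).
  primal value c^T x* = 14.
Solving the dual: y* = (0, 0, 1, 0).
  dual value b^T y* = 14.
Strong duality: c^T x* = b^T y*. Confirmed.

14


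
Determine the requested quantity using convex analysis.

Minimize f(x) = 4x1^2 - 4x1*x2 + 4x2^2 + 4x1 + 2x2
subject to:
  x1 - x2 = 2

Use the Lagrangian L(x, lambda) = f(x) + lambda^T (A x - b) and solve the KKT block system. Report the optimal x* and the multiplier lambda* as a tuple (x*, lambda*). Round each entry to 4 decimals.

Form the Lagrangian:
  L(x, lambda) = (1/2) x^T Q x + c^T x + lambda^T (A x - b)
Stationarity (grad_x L = 0): Q x + c + A^T lambda = 0.
Primal feasibility: A x = b.

This gives the KKT block system:
  [ Q   A^T ] [ x     ]   [-c ]
  [ A    0  ] [ lambda ] = [ b ]

Solving the linear system:
  x*      = (0.25, -1.75)
  lambda* = (-13)
  f(x*)   = 11.75

x* = (0.25, -1.75), lambda* = (-13)


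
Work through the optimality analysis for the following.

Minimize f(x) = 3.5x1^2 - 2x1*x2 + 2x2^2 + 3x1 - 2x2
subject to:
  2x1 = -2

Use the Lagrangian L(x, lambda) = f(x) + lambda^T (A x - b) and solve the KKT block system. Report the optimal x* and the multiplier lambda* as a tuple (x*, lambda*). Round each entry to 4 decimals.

Form the Lagrangian:
  L(x, lambda) = (1/2) x^T Q x + c^T x + lambda^T (A x - b)
Stationarity (grad_x L = 0): Q x + c + A^T lambda = 0.
Primal feasibility: A x = b.

This gives the KKT block system:
  [ Q   A^T ] [ x     ]   [-c ]
  [ A    0  ] [ lambda ] = [ b ]

Solving the linear system:
  x*      = (-1, 0)
  lambda* = (2)
  f(x*)   = 0.5

x* = (-1, 0), lambda* = (2)


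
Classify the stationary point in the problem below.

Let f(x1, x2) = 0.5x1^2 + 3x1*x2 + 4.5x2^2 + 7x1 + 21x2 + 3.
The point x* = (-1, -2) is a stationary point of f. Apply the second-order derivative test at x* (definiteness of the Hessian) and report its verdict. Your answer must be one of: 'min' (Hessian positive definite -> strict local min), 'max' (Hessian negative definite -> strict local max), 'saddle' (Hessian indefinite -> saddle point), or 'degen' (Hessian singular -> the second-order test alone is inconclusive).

Compute the Hessian H = grad^2 f:
  H = [[1, 3], [3, 9]]
Verify stationarity: grad f(x*) = H x* + g = (0, 0).
Eigenvalues of H: 0, 10.
H has a zero eigenvalue (singular; positive semidefinite but not definite), so H is neither positive definite, negative definite, nor indefinite. The second-order test alone is inconclusive -> degen.
(Indeed, f is constant along the null direction of H through x*, so x* is not a strict local extremum.)

degen


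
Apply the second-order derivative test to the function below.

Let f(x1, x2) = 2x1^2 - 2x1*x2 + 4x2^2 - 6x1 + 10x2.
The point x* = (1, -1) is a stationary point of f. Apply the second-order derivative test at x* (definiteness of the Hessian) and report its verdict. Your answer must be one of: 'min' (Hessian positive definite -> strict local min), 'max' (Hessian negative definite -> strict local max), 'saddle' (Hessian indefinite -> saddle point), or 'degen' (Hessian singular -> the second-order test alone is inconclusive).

Compute the Hessian H = grad^2 f:
  H = [[4, -2], [-2, 8]]
Verify stationarity: grad f(x*) = H x* + g = (0, 0).
Eigenvalues of H: 3.1716, 8.8284.
Both eigenvalues > 0, so H is positive definite -> x* is a strict local min.

min


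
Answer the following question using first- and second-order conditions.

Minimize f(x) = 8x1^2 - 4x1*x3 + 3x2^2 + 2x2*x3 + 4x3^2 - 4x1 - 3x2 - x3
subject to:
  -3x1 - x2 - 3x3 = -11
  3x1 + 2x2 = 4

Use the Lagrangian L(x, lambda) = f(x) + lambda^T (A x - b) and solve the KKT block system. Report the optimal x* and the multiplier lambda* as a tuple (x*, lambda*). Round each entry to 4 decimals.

Form the Lagrangian:
  L(x, lambda) = (1/2) x^T Q x + c^T x + lambda^T (A x - b)
Stationarity (grad_x L = 0): Q x + c + A^T lambda = 0.
Primal feasibility: A x = b.

This gives the KKT block system:
  [ Q   A^T ] [ x     ]   [-c ]
  [ A    0  ] [ lambda ] = [ b ]

Solving the linear system:
  x*      = (1.3506, -0.026, 2.3247)
  lambda* = (4.0476, 1.2771)
  f(x*)   = 15.8831

x* = (1.3506, -0.026, 2.3247), lambda* = (4.0476, 1.2771)


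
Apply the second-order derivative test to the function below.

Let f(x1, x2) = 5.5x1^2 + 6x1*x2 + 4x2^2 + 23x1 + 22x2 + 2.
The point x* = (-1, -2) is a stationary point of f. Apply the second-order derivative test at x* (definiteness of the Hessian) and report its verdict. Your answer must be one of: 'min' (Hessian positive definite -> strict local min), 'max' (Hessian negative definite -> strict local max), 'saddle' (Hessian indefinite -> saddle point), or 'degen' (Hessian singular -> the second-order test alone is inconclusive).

Compute the Hessian H = grad^2 f:
  H = [[11, 6], [6, 8]]
Verify stationarity: grad f(x*) = H x* + g = (0, 0).
Eigenvalues of H: 3.3153, 15.6847.
Both eigenvalues > 0, so H is positive definite -> x* is a strict local min.

min


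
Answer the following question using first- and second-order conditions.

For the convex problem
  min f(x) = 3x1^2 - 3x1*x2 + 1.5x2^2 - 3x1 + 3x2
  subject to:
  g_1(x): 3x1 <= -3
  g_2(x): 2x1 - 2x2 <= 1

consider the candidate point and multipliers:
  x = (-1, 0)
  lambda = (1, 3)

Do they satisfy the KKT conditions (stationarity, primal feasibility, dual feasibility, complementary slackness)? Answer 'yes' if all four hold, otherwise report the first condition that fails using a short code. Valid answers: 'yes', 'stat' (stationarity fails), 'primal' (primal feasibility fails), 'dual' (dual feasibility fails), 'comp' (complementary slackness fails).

Gradient of f: grad f(x) = Q x + c = (-9, 6)
Constraint values g_i(x) = a_i^T x - b_i:
  g_1((-1, 0)) = 0
  g_2((-1, 0)) = -3
Stationarity residual: grad f(x) + sum_i lambda_i a_i = (0, 0)
  -> stationarity OK
Primal feasibility (all g_i <= 0): OK
Dual feasibility (all lambda_i >= 0): OK
Complementary slackness (lambda_i * g_i(x) = 0 for all i): FAILS

Verdict: the first failing condition is complementary_slackness -> comp.

comp


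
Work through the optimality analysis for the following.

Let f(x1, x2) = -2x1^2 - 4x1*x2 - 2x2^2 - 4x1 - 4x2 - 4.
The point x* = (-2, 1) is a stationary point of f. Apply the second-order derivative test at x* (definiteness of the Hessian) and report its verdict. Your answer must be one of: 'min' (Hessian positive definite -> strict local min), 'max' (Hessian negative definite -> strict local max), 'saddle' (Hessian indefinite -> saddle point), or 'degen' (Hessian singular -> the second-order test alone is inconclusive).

Compute the Hessian H = grad^2 f:
  H = [[-4, -4], [-4, -4]]
Verify stationarity: grad f(x*) = H x* + g = (0, 0).
Eigenvalues of H: -8, 0.
H has a zero eigenvalue (singular; negative semidefinite but not definite), so H is neither positive definite, negative definite, nor indefinite. The second-order test alone is inconclusive -> degen.
(Indeed, f is constant along the null direction of H through x*, so x* is not a strict local extremum.)

degen


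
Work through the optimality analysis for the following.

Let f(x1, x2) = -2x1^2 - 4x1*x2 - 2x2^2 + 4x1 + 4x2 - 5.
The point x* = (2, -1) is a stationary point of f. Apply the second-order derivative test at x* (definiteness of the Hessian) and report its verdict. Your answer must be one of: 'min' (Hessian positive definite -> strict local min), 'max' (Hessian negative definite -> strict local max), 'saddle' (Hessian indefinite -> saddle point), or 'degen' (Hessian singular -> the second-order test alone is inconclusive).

Compute the Hessian H = grad^2 f:
  H = [[-4, -4], [-4, -4]]
Verify stationarity: grad f(x*) = H x* + g = (0, 0).
Eigenvalues of H: -8, 0.
H has a zero eigenvalue (singular; negative semidefinite but not definite), so H is neither positive definite, negative definite, nor indefinite. The second-order test alone is inconclusive -> degen.
(Indeed, f is constant along the null direction of H through x*, so x* is not a strict local extremum.)

degen


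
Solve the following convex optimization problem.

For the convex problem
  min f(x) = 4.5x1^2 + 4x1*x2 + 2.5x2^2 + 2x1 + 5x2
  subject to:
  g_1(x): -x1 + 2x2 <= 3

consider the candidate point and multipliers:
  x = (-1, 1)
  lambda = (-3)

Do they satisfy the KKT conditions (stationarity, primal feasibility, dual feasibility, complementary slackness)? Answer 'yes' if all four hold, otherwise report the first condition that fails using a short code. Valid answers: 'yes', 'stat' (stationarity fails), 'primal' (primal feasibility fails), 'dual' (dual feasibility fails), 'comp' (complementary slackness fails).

Gradient of f: grad f(x) = Q x + c = (-3, 6)
Constraint values g_i(x) = a_i^T x - b_i:
  g_1((-1, 1)) = 0
Stationarity residual: grad f(x) + sum_i lambda_i a_i = (0, 0)
  -> stationarity OK
Primal feasibility (all g_i <= 0): OK
Dual feasibility (all lambda_i >= 0): FAILS
Complementary slackness (lambda_i * g_i(x) = 0 for all i): OK

Verdict: the first failing condition is dual_feasibility -> dual.

dual


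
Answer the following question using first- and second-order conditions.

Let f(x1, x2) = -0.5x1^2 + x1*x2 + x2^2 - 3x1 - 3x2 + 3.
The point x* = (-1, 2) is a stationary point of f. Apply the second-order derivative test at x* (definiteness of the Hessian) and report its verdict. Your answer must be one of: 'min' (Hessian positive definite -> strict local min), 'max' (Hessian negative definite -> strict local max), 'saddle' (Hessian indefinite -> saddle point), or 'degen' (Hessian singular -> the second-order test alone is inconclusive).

Compute the Hessian H = grad^2 f:
  H = [[-1, 1], [1, 2]]
Verify stationarity: grad f(x*) = H x* + g = (0, 0).
Eigenvalues of H: -1.3028, 2.3028.
Eigenvalues have mixed signs, so H is indefinite -> x* is a saddle point.

saddle


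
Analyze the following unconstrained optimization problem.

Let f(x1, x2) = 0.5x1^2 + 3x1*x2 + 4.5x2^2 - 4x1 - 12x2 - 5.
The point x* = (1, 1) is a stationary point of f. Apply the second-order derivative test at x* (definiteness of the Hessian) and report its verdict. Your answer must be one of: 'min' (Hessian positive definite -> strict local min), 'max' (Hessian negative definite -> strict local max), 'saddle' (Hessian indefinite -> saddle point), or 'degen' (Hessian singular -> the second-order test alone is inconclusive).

Compute the Hessian H = grad^2 f:
  H = [[1, 3], [3, 9]]
Verify stationarity: grad f(x*) = H x* + g = (0, 0).
Eigenvalues of H: 0, 10.
H has a zero eigenvalue (singular; positive semidefinite but not definite), so H is neither positive definite, negative definite, nor indefinite. The second-order test alone is inconclusive -> degen.
(Indeed, f is constant along the null direction of H through x*, so x* is not a strict local extremum.)

degen


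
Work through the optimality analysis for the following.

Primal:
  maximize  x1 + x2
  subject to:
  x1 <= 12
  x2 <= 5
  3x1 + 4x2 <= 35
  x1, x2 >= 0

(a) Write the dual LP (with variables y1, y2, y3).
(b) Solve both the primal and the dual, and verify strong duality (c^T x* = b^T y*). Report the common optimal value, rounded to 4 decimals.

The standard primal-dual pair for 'max c^T x s.t. A x <= b, x >= 0' is:
  Dual:  min b^T y  s.t.  A^T y >= c,  y >= 0.

So the dual LP is:
  minimize  12y1 + 5y2 + 35y3
  subject to:
    y1 + 3y3 >= 1
    y2 + 4y3 >= 1
    y1, y2, y3 >= 0

Solving the primal: x* = (11.6667, 0).
  primal value c^T x* = 11.6667.
Solving the dual: y* = (0, 0, 0.3333).
  dual value b^T y* = 11.6667.
Strong duality: c^T x* = b^T y*. Confirmed.

11.6667


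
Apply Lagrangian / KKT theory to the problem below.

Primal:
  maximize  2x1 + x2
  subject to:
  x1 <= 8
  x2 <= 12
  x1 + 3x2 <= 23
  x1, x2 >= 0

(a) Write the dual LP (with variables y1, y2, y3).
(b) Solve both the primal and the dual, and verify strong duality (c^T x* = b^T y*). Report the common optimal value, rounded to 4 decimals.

The standard primal-dual pair for 'max c^T x s.t. A x <= b, x >= 0' is:
  Dual:  min b^T y  s.t.  A^T y >= c,  y >= 0.

So the dual LP is:
  minimize  8y1 + 12y2 + 23y3
  subject to:
    y1 + y3 >= 2
    y2 + 3y3 >= 1
    y1, y2, y3 >= 0

Solving the primal: x* = (8, 5).
  primal value c^T x* = 21.
Solving the dual: y* = (1.6667, 0, 0.3333).
  dual value b^T y* = 21.
Strong duality: c^T x* = b^T y*. Confirmed.

21


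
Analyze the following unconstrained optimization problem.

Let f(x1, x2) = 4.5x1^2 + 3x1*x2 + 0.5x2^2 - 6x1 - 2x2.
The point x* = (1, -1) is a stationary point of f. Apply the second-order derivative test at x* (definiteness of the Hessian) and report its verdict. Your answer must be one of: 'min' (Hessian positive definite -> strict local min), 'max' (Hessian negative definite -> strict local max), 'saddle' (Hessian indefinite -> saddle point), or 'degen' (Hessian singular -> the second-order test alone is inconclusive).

Compute the Hessian H = grad^2 f:
  H = [[9, 3], [3, 1]]
Verify stationarity: grad f(x*) = H x* + g = (0, 0).
Eigenvalues of H: 0, 10.
H has a zero eigenvalue (singular; positive semidefinite but not definite), so H is neither positive definite, negative definite, nor indefinite. The second-order test alone is inconclusive -> degen.
(Indeed, f is constant along the null direction of H through x*, so x* is not a strict local extremum.)

degen


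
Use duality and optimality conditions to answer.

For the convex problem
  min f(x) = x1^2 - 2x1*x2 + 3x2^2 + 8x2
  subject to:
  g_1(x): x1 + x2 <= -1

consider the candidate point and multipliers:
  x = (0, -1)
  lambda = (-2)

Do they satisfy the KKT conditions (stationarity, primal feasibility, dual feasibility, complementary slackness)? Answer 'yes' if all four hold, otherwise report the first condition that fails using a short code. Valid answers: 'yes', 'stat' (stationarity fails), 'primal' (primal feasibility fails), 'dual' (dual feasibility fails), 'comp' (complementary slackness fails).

Gradient of f: grad f(x) = Q x + c = (2, 2)
Constraint values g_i(x) = a_i^T x - b_i:
  g_1((0, -1)) = 0
Stationarity residual: grad f(x) + sum_i lambda_i a_i = (0, 0)
  -> stationarity OK
Primal feasibility (all g_i <= 0): OK
Dual feasibility (all lambda_i >= 0): FAILS
Complementary slackness (lambda_i * g_i(x) = 0 for all i): OK

Verdict: the first failing condition is dual_feasibility -> dual.

dual


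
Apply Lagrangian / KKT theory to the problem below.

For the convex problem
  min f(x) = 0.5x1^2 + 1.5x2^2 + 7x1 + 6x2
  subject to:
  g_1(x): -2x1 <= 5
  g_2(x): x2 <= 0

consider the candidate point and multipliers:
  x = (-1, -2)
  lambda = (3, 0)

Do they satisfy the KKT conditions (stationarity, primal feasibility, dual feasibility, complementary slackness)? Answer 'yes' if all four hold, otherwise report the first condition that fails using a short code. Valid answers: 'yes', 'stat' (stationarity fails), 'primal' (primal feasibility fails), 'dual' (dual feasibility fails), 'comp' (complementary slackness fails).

Gradient of f: grad f(x) = Q x + c = (6, 0)
Constraint values g_i(x) = a_i^T x - b_i:
  g_1((-1, -2)) = -3
  g_2((-1, -2)) = -2
Stationarity residual: grad f(x) + sum_i lambda_i a_i = (0, 0)
  -> stationarity OK
Primal feasibility (all g_i <= 0): OK
Dual feasibility (all lambda_i >= 0): OK
Complementary slackness (lambda_i * g_i(x) = 0 for all i): FAILS

Verdict: the first failing condition is complementary_slackness -> comp.

comp


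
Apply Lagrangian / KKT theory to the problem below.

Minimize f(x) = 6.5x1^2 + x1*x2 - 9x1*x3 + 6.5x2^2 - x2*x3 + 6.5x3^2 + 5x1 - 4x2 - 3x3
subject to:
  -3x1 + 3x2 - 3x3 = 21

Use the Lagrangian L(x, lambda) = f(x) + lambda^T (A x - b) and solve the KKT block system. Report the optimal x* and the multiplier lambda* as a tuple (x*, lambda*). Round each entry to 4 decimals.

Form the Lagrangian:
  L(x, lambda) = (1/2) x^T Q x + c^T x + lambda^T (A x - b)
Stationarity (grad_x L = 0): Q x + c + A^T lambda = 0.
Primal feasibility: A x = b.

This gives the KKT block system:
  [ Q   A^T ] [ x     ]   [-c ]
  [ A    0  ] [ lambda ] = [ b ]

Solving the linear system:
  x*      = (-3.1524, 1.1646, -2.6829)
  lambda* = (-3.5569)
  f(x*)   = 31.1616

x* = (-3.1524, 1.1646, -2.6829), lambda* = (-3.5569)


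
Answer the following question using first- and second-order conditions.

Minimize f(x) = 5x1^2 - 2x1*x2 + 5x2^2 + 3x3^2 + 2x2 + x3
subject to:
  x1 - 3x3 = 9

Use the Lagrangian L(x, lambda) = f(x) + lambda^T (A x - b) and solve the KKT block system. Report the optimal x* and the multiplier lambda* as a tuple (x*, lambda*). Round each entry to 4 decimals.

Form the Lagrangian:
  L(x, lambda) = (1/2) x^T Q x + c^T x + lambda^T (A x - b)
Stationarity (grad_x L = 0): Q x + c + A^T lambda = 0.
Primal feasibility: A x = b.

This gives the KKT block system:
  [ Q   A^T ] [ x     ]   [-c ]
  [ A    0  ] [ lambda ] = [ b ]

Solving the linear system:
  x*      = (0.513, -0.0974, -2.829)
  lambda* = (-5.3247)
  f(x*)   = 22.4491

x* = (0.513, -0.0974, -2.829), lambda* = (-5.3247)


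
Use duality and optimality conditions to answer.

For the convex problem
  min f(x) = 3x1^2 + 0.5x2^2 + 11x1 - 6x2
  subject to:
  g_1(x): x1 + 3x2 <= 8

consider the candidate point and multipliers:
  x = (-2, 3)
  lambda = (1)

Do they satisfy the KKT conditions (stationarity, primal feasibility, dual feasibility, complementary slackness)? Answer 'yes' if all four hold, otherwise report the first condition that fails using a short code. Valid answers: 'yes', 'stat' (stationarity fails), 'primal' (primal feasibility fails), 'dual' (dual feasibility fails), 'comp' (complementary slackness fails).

Gradient of f: grad f(x) = Q x + c = (-1, -3)
Constraint values g_i(x) = a_i^T x - b_i:
  g_1((-2, 3)) = -1
Stationarity residual: grad f(x) + sum_i lambda_i a_i = (0, 0)
  -> stationarity OK
Primal feasibility (all g_i <= 0): OK
Dual feasibility (all lambda_i >= 0): OK
Complementary slackness (lambda_i * g_i(x) = 0 for all i): FAILS

Verdict: the first failing condition is complementary_slackness -> comp.

comp


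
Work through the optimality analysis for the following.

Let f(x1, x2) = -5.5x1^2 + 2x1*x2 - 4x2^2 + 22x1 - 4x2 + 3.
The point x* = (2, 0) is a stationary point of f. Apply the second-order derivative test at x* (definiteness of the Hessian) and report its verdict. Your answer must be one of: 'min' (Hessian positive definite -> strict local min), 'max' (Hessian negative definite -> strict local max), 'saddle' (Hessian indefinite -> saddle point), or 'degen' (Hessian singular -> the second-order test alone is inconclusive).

Compute the Hessian H = grad^2 f:
  H = [[-11, 2], [2, -8]]
Verify stationarity: grad f(x*) = H x* + g = (0, 0).
Eigenvalues of H: -12, -7.
Both eigenvalues < 0, so H is negative definite -> x* is a strict local max.

max


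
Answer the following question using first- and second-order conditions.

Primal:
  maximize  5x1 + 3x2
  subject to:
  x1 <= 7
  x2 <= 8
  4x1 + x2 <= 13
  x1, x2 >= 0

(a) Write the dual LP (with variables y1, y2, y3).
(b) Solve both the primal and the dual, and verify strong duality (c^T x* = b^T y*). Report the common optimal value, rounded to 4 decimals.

The standard primal-dual pair for 'max c^T x s.t. A x <= b, x >= 0' is:
  Dual:  min b^T y  s.t.  A^T y >= c,  y >= 0.

So the dual LP is:
  minimize  7y1 + 8y2 + 13y3
  subject to:
    y1 + 4y3 >= 5
    y2 + y3 >= 3
    y1, y2, y3 >= 0

Solving the primal: x* = (1.25, 8).
  primal value c^T x* = 30.25.
Solving the dual: y* = (0, 1.75, 1.25).
  dual value b^T y* = 30.25.
Strong duality: c^T x* = b^T y*. Confirmed.

30.25


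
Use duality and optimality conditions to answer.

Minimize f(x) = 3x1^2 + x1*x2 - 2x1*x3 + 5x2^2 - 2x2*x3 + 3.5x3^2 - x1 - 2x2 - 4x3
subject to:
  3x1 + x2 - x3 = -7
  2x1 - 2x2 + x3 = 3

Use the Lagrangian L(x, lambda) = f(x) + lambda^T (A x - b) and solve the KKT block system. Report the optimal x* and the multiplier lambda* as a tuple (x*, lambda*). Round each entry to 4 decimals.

Form the Lagrangian:
  L(x, lambda) = (1/2) x^T Q x + c^T x + lambda^T (A x - b)
Stationarity (grad_x L = 0): Q x + c + A^T lambda = 0.
Primal feasibility: A x = b.

This gives the KKT block system:
  [ Q   A^T ] [ x     ]   [-c ]
  [ A    0  ] [ lambda ] = [ b ]

Solving the linear system:
  x*      = (-1.113, -1.5651, 2.0958)
  lambda* = (9.0977, -6.9291)
  f(x*)   = 40.1657

x* = (-1.113, -1.5651, 2.0958), lambda* = (9.0977, -6.9291)


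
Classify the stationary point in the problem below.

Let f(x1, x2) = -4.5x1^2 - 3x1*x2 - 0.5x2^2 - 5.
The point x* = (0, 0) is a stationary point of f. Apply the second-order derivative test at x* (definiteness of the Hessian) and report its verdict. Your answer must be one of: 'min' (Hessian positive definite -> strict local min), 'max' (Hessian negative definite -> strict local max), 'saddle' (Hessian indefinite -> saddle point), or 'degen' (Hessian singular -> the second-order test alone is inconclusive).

Compute the Hessian H = grad^2 f:
  H = [[-9, -3], [-3, -1]]
Verify stationarity: grad f(x*) = H x* + g = (0, 0).
Eigenvalues of H: -10, 0.
H has a zero eigenvalue (singular; negative semidefinite but not definite), so H is neither positive definite, negative definite, nor indefinite. The second-order test alone is inconclusive -> degen.
(Indeed, f is constant along the null direction of H through x*, so x* is not a strict local extremum.)

degen


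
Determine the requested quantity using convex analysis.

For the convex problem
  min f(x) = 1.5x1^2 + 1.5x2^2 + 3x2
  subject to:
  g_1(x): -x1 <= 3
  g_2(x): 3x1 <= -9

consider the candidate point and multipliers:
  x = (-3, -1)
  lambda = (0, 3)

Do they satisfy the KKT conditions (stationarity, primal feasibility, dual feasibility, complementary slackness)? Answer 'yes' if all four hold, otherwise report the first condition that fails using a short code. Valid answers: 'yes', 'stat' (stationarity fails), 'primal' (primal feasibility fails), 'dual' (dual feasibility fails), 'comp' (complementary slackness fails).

Gradient of f: grad f(x) = Q x + c = (-9, 0)
Constraint values g_i(x) = a_i^T x - b_i:
  g_1((-3, -1)) = 0
  g_2((-3, -1)) = 0
Stationarity residual: grad f(x) + sum_i lambda_i a_i = (0, 0)
  -> stationarity OK
Primal feasibility (all g_i <= 0): OK
Dual feasibility (all lambda_i >= 0): OK
Complementary slackness (lambda_i * g_i(x) = 0 for all i): OK

Verdict: yes, KKT holds.

yes


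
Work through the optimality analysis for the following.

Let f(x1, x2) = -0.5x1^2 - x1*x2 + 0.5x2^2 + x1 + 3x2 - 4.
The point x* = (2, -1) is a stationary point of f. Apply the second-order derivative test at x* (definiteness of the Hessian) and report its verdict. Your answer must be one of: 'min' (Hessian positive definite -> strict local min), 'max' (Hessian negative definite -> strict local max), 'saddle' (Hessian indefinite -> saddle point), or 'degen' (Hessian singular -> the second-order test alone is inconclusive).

Compute the Hessian H = grad^2 f:
  H = [[-1, -1], [-1, 1]]
Verify stationarity: grad f(x*) = H x* + g = (0, 0).
Eigenvalues of H: -1.4142, 1.4142.
Eigenvalues have mixed signs, so H is indefinite -> x* is a saddle point.

saddle


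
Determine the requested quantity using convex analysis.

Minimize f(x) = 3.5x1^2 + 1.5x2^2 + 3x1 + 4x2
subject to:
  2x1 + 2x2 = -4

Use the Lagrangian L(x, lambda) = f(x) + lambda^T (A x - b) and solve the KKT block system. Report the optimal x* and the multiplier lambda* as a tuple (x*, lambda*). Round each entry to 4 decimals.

Form the Lagrangian:
  L(x, lambda) = (1/2) x^T Q x + c^T x + lambda^T (A x - b)
Stationarity (grad_x L = 0): Q x + c + A^T lambda = 0.
Primal feasibility: A x = b.

This gives the KKT block system:
  [ Q   A^T ] [ x     ]   [-c ]
  [ A    0  ] [ lambda ] = [ b ]

Solving the linear system:
  x*      = (-0.5, -1.5)
  lambda* = (0.25)
  f(x*)   = -3.25

x* = (-0.5, -1.5), lambda* = (0.25)


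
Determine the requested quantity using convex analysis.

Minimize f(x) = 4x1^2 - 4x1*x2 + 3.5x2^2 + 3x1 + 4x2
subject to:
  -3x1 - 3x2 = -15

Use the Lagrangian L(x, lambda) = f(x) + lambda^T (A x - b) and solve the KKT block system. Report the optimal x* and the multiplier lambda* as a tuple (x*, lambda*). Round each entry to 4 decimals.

Form the Lagrangian:
  L(x, lambda) = (1/2) x^T Q x + c^T x + lambda^T (A x - b)
Stationarity (grad_x L = 0): Q x + c + A^T lambda = 0.
Primal feasibility: A x = b.

This gives the KKT block system:
  [ Q   A^T ] [ x     ]   [-c ]
  [ A    0  ] [ lambda ] = [ b ]

Solving the linear system:
  x*      = (2.4348, 2.5652)
  lambda* = (4.0725)
  f(x*)   = 39.3261

x* = (2.4348, 2.5652), lambda* = (4.0725)


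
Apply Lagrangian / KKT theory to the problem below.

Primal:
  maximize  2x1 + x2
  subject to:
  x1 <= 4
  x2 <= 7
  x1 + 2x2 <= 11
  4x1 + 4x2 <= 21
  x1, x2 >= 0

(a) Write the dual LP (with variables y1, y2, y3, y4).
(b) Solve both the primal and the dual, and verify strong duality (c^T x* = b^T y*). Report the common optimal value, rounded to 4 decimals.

The standard primal-dual pair for 'max c^T x s.t. A x <= b, x >= 0' is:
  Dual:  min b^T y  s.t.  A^T y >= c,  y >= 0.

So the dual LP is:
  minimize  4y1 + 7y2 + 11y3 + 21y4
  subject to:
    y1 + y3 + 4y4 >= 2
    y2 + 2y3 + 4y4 >= 1
    y1, y2, y3, y4 >= 0

Solving the primal: x* = (4, 1.25).
  primal value c^T x* = 9.25.
Solving the dual: y* = (1, 0, 0, 0.25).
  dual value b^T y* = 9.25.
Strong duality: c^T x* = b^T y*. Confirmed.

9.25


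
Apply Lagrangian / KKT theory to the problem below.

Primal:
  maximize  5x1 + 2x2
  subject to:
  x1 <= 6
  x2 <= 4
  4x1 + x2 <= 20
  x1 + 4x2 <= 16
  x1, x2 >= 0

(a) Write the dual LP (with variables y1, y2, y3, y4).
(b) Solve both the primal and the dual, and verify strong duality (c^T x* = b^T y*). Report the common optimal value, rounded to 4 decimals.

The standard primal-dual pair for 'max c^T x s.t. A x <= b, x >= 0' is:
  Dual:  min b^T y  s.t.  A^T y >= c,  y >= 0.

So the dual LP is:
  minimize  6y1 + 4y2 + 20y3 + 16y4
  subject to:
    y1 + 4y3 + y4 >= 5
    y2 + y3 + 4y4 >= 2
    y1, y2, y3, y4 >= 0

Solving the primal: x* = (4.2667, 2.9333).
  primal value c^T x* = 27.2.
Solving the dual: y* = (0, 0, 1.2, 0.2).
  dual value b^T y* = 27.2.
Strong duality: c^T x* = b^T y*. Confirmed.

27.2
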